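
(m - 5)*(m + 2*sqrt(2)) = m^2 - 5*m + 2*sqrt(2)*m - 10*sqrt(2)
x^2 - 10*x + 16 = (x - 8)*(x - 2)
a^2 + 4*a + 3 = (a + 1)*(a + 3)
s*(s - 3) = s^2 - 3*s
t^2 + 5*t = t*(t + 5)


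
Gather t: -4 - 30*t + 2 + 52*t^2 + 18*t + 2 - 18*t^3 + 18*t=-18*t^3 + 52*t^2 + 6*t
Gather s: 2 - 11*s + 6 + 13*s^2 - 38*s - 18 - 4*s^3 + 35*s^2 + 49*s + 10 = -4*s^3 + 48*s^2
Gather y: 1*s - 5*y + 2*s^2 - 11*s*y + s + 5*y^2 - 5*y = 2*s^2 + 2*s + 5*y^2 + y*(-11*s - 10)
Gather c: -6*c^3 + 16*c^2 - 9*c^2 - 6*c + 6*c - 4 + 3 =-6*c^3 + 7*c^2 - 1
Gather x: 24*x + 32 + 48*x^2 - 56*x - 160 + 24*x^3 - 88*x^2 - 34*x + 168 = 24*x^3 - 40*x^2 - 66*x + 40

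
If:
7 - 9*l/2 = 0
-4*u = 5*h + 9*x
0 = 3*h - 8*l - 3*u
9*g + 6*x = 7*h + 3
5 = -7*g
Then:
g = -5/7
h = 926/7371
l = 14/9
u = -29650/7371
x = 37990/22113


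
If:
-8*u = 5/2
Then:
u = -5/16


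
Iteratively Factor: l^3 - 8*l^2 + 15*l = (l - 3)*(l^2 - 5*l) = (l - 5)*(l - 3)*(l)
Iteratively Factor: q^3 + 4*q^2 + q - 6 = (q + 3)*(q^2 + q - 2) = (q + 2)*(q + 3)*(q - 1)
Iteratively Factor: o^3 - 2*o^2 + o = (o - 1)*(o^2 - o) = o*(o - 1)*(o - 1)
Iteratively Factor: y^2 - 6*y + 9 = (y - 3)*(y - 3)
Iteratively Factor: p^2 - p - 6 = (p + 2)*(p - 3)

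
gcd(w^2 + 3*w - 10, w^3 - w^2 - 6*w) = 1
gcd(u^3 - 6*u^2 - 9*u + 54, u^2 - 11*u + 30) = u - 6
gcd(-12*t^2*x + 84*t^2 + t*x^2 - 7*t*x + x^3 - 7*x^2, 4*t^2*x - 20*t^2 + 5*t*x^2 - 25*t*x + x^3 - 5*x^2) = 4*t + x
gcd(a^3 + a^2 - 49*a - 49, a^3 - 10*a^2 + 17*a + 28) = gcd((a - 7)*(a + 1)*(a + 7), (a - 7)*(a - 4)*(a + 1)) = a^2 - 6*a - 7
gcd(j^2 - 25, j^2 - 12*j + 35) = j - 5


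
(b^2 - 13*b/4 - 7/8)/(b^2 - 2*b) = (8*b^2 - 26*b - 7)/(8*b*(b - 2))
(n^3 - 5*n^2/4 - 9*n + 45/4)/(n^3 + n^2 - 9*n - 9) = (n - 5/4)/(n + 1)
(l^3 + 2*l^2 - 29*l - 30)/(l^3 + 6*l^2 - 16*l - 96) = (l^2 - 4*l - 5)/(l^2 - 16)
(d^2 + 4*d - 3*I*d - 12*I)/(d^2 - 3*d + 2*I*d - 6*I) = (d^2 + d*(4 - 3*I) - 12*I)/(d^2 + d*(-3 + 2*I) - 6*I)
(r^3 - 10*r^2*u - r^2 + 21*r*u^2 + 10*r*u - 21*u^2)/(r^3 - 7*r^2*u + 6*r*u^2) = (r^3 - 10*r^2*u - r^2 + 21*r*u^2 + 10*r*u - 21*u^2)/(r*(r^2 - 7*r*u + 6*u^2))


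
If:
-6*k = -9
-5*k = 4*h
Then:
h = -15/8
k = 3/2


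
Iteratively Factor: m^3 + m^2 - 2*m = (m + 2)*(m^2 - m) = (m - 1)*(m + 2)*(m)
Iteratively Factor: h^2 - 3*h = (h)*(h - 3)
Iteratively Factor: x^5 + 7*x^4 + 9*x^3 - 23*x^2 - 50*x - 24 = (x + 4)*(x^4 + 3*x^3 - 3*x^2 - 11*x - 6) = (x - 2)*(x + 4)*(x^3 + 5*x^2 + 7*x + 3) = (x - 2)*(x + 1)*(x + 4)*(x^2 + 4*x + 3) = (x - 2)*(x + 1)^2*(x + 4)*(x + 3)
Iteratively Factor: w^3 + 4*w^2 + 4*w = (w + 2)*(w^2 + 2*w) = (w + 2)^2*(w)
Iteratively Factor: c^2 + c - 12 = (c + 4)*(c - 3)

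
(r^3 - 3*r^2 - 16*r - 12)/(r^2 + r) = r - 4 - 12/r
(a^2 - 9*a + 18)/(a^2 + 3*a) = (a^2 - 9*a + 18)/(a*(a + 3))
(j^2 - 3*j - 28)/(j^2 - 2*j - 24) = (j - 7)/(j - 6)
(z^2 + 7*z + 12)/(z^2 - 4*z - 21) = (z + 4)/(z - 7)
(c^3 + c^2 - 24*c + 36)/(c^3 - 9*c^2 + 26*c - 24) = (c + 6)/(c - 4)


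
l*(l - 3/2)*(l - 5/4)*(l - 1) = l^4 - 15*l^3/4 + 37*l^2/8 - 15*l/8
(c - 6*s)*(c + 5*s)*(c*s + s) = c^3*s - c^2*s^2 + c^2*s - 30*c*s^3 - c*s^2 - 30*s^3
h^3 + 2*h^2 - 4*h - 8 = (h - 2)*(h + 2)^2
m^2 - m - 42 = (m - 7)*(m + 6)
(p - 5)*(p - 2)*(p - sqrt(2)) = p^3 - 7*p^2 - sqrt(2)*p^2 + 7*sqrt(2)*p + 10*p - 10*sqrt(2)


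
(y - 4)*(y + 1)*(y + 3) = y^3 - 13*y - 12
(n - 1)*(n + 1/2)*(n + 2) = n^3 + 3*n^2/2 - 3*n/2 - 1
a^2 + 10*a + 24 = (a + 4)*(a + 6)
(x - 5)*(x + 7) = x^2 + 2*x - 35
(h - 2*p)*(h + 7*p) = h^2 + 5*h*p - 14*p^2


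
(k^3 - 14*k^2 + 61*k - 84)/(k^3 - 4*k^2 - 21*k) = (k^2 - 7*k + 12)/(k*(k + 3))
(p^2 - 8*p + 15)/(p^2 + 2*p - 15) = (p - 5)/(p + 5)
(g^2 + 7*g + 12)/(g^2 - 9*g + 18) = (g^2 + 7*g + 12)/(g^2 - 9*g + 18)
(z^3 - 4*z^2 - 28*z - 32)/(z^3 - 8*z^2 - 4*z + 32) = (z + 2)/(z - 2)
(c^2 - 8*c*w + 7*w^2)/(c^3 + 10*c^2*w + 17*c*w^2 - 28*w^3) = (c - 7*w)/(c^2 + 11*c*w + 28*w^2)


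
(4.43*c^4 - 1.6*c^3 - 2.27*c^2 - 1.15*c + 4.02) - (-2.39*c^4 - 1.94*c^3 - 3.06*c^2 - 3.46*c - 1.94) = 6.82*c^4 + 0.34*c^3 + 0.79*c^2 + 2.31*c + 5.96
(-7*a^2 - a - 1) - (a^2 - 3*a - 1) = -8*a^2 + 2*a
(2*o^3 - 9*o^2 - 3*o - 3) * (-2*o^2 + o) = -4*o^5 + 20*o^4 - 3*o^3 + 3*o^2 - 3*o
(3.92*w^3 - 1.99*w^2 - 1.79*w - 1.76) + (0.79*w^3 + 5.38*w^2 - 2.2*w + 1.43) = 4.71*w^3 + 3.39*w^2 - 3.99*w - 0.33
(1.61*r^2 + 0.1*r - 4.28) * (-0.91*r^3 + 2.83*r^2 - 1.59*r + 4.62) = -1.4651*r^5 + 4.4653*r^4 + 1.6179*r^3 - 4.8332*r^2 + 7.2672*r - 19.7736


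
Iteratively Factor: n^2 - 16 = (n - 4)*(n + 4)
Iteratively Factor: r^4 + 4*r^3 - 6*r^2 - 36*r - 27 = (r - 3)*(r^3 + 7*r^2 + 15*r + 9) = (r - 3)*(r + 3)*(r^2 + 4*r + 3) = (r - 3)*(r + 1)*(r + 3)*(r + 3)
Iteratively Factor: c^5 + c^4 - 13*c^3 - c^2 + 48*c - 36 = (c + 3)*(c^4 - 2*c^3 - 7*c^2 + 20*c - 12) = (c - 2)*(c + 3)*(c^3 - 7*c + 6) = (c - 2)^2*(c + 3)*(c^2 + 2*c - 3) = (c - 2)^2*(c + 3)^2*(c - 1)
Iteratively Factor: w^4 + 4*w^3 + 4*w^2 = (w)*(w^3 + 4*w^2 + 4*w) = w*(w + 2)*(w^2 + 2*w) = w*(w + 2)^2*(w)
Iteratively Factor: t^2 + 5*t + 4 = (t + 1)*(t + 4)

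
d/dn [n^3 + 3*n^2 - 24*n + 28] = 3*n^2 + 6*n - 24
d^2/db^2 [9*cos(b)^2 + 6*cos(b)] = -6*cos(b) - 18*cos(2*b)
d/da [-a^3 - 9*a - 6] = -3*a^2 - 9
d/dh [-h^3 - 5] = -3*h^2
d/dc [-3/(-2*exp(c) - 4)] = -3*exp(c)/(2*(exp(c) + 2)^2)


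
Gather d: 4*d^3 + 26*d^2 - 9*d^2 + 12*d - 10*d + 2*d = 4*d^3 + 17*d^2 + 4*d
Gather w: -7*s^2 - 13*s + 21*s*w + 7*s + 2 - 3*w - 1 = -7*s^2 - 6*s + w*(21*s - 3) + 1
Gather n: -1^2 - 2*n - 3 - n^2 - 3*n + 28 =-n^2 - 5*n + 24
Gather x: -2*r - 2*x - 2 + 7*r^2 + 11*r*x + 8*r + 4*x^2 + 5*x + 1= 7*r^2 + 6*r + 4*x^2 + x*(11*r + 3) - 1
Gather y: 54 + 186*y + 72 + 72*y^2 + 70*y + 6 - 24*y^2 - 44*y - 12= 48*y^2 + 212*y + 120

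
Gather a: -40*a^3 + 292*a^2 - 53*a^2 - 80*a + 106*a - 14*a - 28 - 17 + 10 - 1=-40*a^3 + 239*a^2 + 12*a - 36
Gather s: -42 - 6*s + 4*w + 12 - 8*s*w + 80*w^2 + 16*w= s*(-8*w - 6) + 80*w^2 + 20*w - 30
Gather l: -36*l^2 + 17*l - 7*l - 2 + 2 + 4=-36*l^2 + 10*l + 4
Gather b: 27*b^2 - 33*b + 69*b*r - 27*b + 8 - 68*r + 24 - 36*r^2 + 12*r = 27*b^2 + b*(69*r - 60) - 36*r^2 - 56*r + 32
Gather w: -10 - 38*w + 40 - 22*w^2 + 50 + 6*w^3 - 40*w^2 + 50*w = 6*w^3 - 62*w^2 + 12*w + 80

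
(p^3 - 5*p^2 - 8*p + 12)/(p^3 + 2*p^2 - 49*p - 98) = (p^2 - 7*p + 6)/(p^2 - 49)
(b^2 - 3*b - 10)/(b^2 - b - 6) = (b - 5)/(b - 3)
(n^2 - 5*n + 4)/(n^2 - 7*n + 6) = (n - 4)/(n - 6)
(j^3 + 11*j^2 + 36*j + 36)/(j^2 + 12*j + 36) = (j^2 + 5*j + 6)/(j + 6)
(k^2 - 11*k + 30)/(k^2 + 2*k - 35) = (k - 6)/(k + 7)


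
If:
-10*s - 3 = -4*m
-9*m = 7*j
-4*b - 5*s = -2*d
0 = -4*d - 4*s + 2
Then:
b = 1/4 - 7*s/4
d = 1/2 - s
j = -45*s/14 - 27/28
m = 5*s/2 + 3/4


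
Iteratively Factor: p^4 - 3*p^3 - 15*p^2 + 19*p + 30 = (p + 3)*(p^3 - 6*p^2 + 3*p + 10) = (p + 1)*(p + 3)*(p^2 - 7*p + 10) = (p - 5)*(p + 1)*(p + 3)*(p - 2)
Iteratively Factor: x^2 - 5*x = (x)*(x - 5)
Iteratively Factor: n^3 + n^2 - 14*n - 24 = (n + 2)*(n^2 - n - 12) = (n + 2)*(n + 3)*(n - 4)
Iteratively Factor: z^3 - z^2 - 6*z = (z + 2)*(z^2 - 3*z) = (z - 3)*(z + 2)*(z)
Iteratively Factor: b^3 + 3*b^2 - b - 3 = (b - 1)*(b^2 + 4*b + 3) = (b - 1)*(b + 1)*(b + 3)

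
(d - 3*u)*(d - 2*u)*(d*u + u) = d^3*u - 5*d^2*u^2 + d^2*u + 6*d*u^3 - 5*d*u^2 + 6*u^3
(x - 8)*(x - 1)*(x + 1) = x^3 - 8*x^2 - x + 8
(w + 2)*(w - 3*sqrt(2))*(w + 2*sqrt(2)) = w^3 - sqrt(2)*w^2 + 2*w^2 - 12*w - 2*sqrt(2)*w - 24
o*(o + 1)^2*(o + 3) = o^4 + 5*o^3 + 7*o^2 + 3*o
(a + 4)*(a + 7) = a^2 + 11*a + 28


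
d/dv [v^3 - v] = 3*v^2 - 1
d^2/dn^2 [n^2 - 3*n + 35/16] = 2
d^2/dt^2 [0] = 0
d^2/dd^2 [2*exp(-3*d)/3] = 6*exp(-3*d)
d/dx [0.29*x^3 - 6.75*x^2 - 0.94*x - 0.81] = 0.87*x^2 - 13.5*x - 0.94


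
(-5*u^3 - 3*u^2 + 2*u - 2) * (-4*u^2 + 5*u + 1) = 20*u^5 - 13*u^4 - 28*u^3 + 15*u^2 - 8*u - 2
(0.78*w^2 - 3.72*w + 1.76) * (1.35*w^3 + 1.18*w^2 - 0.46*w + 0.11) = 1.053*w^5 - 4.1016*w^4 - 2.3724*w^3 + 3.8738*w^2 - 1.2188*w + 0.1936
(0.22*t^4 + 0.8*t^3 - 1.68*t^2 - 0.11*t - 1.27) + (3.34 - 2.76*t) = 0.22*t^4 + 0.8*t^3 - 1.68*t^2 - 2.87*t + 2.07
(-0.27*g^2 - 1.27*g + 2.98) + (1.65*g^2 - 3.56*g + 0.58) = 1.38*g^2 - 4.83*g + 3.56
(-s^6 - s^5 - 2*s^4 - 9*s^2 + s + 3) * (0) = 0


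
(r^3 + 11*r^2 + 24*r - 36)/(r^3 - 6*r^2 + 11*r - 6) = (r^2 + 12*r + 36)/(r^2 - 5*r + 6)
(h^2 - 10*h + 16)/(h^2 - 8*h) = (h - 2)/h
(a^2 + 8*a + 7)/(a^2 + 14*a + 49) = (a + 1)/(a + 7)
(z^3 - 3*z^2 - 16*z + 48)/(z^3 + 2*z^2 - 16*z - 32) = (z - 3)/(z + 2)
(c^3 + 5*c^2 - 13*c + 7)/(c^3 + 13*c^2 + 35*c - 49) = (c - 1)/(c + 7)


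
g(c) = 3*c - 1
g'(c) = 3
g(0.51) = 0.53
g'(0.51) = 3.00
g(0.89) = 1.67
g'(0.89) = 3.00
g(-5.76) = -18.28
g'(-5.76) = 3.00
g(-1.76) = -6.28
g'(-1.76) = 3.00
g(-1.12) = -4.36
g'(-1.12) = 3.00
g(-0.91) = -3.73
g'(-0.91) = 3.00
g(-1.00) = -4.00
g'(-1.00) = 3.00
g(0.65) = 0.95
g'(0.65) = 3.00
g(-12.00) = -37.00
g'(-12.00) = 3.00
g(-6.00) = -19.00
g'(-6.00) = 3.00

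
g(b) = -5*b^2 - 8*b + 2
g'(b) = -10*b - 8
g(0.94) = -9.94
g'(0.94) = -17.40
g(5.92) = -220.59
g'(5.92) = -67.20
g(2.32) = -43.47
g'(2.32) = -31.20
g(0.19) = 0.30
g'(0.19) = -9.90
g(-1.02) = 4.96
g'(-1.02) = 2.20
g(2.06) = -35.70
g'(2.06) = -28.60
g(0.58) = -4.32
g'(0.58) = -13.80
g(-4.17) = -51.58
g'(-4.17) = 33.70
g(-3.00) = -19.00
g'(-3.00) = 22.00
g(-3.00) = -19.00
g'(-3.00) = 22.00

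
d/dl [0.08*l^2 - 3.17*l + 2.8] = 0.16*l - 3.17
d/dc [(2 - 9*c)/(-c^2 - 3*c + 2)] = (-9*c^2 + 4*c - 12)/(c^4 + 6*c^3 + 5*c^2 - 12*c + 4)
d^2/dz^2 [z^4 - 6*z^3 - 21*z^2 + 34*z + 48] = 12*z^2 - 36*z - 42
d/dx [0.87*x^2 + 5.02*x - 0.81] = 1.74*x + 5.02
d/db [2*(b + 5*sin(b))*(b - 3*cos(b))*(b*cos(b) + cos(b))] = 2*(b + 1)*(b + 5*sin(b))*(3*sin(b) + 1)*cos(b) + 2*(b + 1)*(b - 3*cos(b))*(5*cos(b) + 1)*cos(b) - 2*(b + 5*sin(b))*(b - 3*cos(b))*(b*sin(b) - sqrt(2)*cos(b + pi/4))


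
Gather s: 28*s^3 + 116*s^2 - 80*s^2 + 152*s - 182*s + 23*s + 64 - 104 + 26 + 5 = 28*s^3 + 36*s^2 - 7*s - 9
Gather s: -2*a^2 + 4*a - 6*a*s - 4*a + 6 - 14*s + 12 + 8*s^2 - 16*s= -2*a^2 + 8*s^2 + s*(-6*a - 30) + 18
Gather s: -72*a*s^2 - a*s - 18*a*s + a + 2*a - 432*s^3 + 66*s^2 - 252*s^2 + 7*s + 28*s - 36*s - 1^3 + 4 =3*a - 432*s^3 + s^2*(-72*a - 186) + s*(-19*a - 1) + 3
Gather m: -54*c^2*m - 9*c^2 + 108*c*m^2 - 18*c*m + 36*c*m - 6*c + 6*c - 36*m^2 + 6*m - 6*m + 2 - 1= -9*c^2 + m^2*(108*c - 36) + m*(-54*c^2 + 18*c) + 1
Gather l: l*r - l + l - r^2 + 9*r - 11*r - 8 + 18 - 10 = l*r - r^2 - 2*r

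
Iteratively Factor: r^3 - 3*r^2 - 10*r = (r - 5)*(r^2 + 2*r) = (r - 5)*(r + 2)*(r)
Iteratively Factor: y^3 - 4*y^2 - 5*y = (y + 1)*(y^2 - 5*y) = y*(y + 1)*(y - 5)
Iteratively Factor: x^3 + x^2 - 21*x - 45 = (x + 3)*(x^2 - 2*x - 15) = (x + 3)^2*(x - 5)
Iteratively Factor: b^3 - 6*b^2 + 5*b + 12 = (b + 1)*(b^2 - 7*b + 12) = (b - 4)*(b + 1)*(b - 3)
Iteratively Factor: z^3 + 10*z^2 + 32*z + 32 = (z + 4)*(z^2 + 6*z + 8) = (z + 2)*(z + 4)*(z + 4)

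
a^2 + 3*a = a*(a + 3)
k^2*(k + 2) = k^3 + 2*k^2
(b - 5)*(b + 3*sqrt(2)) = b^2 - 5*b + 3*sqrt(2)*b - 15*sqrt(2)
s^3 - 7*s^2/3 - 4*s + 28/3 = (s - 7/3)*(s - 2)*(s + 2)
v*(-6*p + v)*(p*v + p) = -6*p^2*v^2 - 6*p^2*v + p*v^3 + p*v^2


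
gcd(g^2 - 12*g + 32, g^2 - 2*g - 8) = g - 4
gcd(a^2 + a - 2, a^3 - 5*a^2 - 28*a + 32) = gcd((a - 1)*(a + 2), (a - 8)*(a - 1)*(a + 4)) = a - 1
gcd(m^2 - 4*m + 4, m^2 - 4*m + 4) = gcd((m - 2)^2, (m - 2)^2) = m^2 - 4*m + 4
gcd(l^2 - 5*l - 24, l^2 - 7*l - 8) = l - 8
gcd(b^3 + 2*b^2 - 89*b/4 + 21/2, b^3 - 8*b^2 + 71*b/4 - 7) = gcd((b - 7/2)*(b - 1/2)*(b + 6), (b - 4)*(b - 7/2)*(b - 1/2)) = b^2 - 4*b + 7/4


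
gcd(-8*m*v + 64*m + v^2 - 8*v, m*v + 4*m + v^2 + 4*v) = 1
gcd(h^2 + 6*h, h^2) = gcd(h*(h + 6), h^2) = h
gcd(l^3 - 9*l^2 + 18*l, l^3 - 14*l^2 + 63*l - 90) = l^2 - 9*l + 18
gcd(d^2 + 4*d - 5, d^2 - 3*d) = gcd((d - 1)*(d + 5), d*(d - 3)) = 1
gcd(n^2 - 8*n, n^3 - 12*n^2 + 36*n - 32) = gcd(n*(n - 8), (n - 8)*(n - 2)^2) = n - 8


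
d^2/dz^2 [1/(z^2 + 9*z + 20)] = 2*(-z^2 - 9*z + (2*z + 9)^2 - 20)/(z^2 + 9*z + 20)^3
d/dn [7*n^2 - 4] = 14*n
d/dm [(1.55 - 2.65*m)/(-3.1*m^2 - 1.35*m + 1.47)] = (-8.215*m^2 + 9.61*m - 1.803)/(9.61*m^4 + 8.37*m^3 - 7.2915*m^2 - 3.969*m + 2.1609)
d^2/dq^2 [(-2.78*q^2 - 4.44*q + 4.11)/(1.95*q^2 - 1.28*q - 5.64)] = (1.4210854715202e-14*q^4 - 47.64396*q^3 - 89.67699*q^2 - 354.53808*q - 8.88367199999998)/(7.414875*q^6 - 14.6016*q^5 - 54.75366*q^4 + 82.367488*q^3 + 158.364432*q^2 - 122.148864*q - 179.406144)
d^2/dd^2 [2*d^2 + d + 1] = 4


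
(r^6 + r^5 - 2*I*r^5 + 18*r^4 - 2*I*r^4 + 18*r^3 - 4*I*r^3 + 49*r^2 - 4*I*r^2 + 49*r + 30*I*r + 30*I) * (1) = r^6 + r^5 - 2*I*r^5 + 18*r^4 - 2*I*r^4 + 18*r^3 - 4*I*r^3 + 49*r^2 - 4*I*r^2 + 49*r + 30*I*r + 30*I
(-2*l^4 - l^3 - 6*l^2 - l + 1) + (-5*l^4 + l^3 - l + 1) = -7*l^4 - 6*l^2 - 2*l + 2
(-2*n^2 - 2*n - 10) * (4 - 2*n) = 4*n^3 - 4*n^2 + 12*n - 40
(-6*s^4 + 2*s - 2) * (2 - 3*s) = 18*s^5 - 12*s^4 - 6*s^2 + 10*s - 4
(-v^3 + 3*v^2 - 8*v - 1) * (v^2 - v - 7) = -v^5 + 4*v^4 - 4*v^3 - 14*v^2 + 57*v + 7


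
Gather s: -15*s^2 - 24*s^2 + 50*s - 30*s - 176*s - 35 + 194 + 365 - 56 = -39*s^2 - 156*s + 468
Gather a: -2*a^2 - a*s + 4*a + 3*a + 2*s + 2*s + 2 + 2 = -2*a^2 + a*(7 - s) + 4*s + 4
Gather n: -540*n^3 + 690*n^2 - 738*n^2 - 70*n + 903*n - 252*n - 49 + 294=-540*n^3 - 48*n^2 + 581*n + 245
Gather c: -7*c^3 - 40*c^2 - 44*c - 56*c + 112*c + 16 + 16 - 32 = -7*c^3 - 40*c^2 + 12*c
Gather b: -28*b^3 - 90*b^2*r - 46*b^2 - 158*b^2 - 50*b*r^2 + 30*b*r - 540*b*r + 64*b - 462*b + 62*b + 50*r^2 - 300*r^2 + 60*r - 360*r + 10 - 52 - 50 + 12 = -28*b^3 + b^2*(-90*r - 204) + b*(-50*r^2 - 510*r - 336) - 250*r^2 - 300*r - 80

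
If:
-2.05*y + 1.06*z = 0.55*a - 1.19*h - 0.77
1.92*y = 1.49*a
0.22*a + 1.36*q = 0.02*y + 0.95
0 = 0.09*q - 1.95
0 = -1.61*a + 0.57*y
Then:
No Solution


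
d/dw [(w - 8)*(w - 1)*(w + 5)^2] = 4*w^3 + 3*w^2 - 114*w - 145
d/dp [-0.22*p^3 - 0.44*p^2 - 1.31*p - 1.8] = -0.66*p^2 - 0.88*p - 1.31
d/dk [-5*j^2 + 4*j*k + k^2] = 4*j + 2*k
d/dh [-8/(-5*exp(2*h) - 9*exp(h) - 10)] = (-80*exp(h) - 72)*exp(h)/(5*exp(2*h) + 9*exp(h) + 10)^2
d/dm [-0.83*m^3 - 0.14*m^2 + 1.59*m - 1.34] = -2.49*m^2 - 0.28*m + 1.59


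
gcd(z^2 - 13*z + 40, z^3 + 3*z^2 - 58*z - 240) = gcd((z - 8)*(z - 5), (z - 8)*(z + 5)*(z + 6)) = z - 8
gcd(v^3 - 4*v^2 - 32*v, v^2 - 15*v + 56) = v - 8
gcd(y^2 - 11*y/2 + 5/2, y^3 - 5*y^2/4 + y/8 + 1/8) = y - 1/2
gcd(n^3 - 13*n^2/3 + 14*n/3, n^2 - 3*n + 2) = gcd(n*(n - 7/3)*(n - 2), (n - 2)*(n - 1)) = n - 2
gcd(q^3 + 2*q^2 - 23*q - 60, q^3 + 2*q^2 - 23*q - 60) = q^3 + 2*q^2 - 23*q - 60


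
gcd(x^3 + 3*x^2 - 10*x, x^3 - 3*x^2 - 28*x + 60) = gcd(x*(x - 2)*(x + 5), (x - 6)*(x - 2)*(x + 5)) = x^2 + 3*x - 10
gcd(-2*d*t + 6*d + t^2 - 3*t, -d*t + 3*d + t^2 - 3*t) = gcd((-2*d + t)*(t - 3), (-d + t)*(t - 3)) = t - 3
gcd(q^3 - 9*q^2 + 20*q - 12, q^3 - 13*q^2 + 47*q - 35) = q - 1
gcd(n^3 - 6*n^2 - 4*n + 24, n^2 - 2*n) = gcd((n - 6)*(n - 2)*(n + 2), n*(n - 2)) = n - 2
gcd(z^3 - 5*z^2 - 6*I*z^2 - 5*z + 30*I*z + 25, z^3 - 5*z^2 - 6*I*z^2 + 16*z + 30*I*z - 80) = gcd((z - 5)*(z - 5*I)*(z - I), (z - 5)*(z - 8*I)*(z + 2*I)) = z - 5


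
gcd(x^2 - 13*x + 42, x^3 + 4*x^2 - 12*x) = 1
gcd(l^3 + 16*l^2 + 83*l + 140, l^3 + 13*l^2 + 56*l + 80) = l^2 + 9*l + 20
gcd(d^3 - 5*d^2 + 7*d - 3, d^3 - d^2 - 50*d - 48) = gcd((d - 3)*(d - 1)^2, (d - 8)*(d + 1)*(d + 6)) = 1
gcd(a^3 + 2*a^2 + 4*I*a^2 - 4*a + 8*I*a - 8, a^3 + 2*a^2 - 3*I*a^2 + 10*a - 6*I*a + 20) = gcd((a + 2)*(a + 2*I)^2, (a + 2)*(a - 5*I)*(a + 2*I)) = a^2 + a*(2 + 2*I) + 4*I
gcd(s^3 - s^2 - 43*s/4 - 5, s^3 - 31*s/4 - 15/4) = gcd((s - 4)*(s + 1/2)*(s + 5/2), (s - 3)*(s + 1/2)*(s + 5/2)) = s^2 + 3*s + 5/4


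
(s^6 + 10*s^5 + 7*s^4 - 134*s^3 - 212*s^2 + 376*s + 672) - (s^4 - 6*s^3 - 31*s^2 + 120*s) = s^6 + 10*s^5 + 6*s^4 - 128*s^3 - 181*s^2 + 256*s + 672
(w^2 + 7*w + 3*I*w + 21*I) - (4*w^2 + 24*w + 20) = -3*w^2 - 17*w + 3*I*w - 20 + 21*I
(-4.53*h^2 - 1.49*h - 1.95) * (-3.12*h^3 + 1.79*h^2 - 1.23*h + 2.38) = 14.1336*h^5 - 3.4599*h^4 + 8.9888*h^3 - 12.4392*h^2 - 1.1477*h - 4.641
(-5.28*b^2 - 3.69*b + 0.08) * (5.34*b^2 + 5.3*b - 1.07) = -28.1952*b^4 - 47.6886*b^3 - 13.4802*b^2 + 4.3723*b - 0.0856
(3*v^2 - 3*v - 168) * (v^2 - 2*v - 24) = 3*v^4 - 9*v^3 - 234*v^2 + 408*v + 4032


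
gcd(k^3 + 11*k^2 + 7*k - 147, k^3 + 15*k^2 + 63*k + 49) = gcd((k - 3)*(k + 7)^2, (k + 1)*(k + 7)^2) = k^2 + 14*k + 49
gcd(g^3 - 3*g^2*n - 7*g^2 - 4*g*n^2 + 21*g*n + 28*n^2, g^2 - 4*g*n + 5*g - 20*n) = g - 4*n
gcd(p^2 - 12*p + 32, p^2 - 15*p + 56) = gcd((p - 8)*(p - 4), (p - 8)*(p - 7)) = p - 8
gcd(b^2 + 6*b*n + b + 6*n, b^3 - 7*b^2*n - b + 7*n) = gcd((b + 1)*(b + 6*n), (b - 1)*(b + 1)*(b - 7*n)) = b + 1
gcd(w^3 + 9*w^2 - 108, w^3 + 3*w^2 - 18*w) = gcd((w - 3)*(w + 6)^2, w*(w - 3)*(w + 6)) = w^2 + 3*w - 18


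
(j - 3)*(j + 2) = j^2 - j - 6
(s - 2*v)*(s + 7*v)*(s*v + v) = s^3*v + 5*s^2*v^2 + s^2*v - 14*s*v^3 + 5*s*v^2 - 14*v^3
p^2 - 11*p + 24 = (p - 8)*(p - 3)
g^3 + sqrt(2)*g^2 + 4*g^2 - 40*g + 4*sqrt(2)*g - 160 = (g + 4)*(g - 4*sqrt(2))*(g + 5*sqrt(2))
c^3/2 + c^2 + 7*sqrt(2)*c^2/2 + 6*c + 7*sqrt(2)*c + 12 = (c/2 + sqrt(2)/2)*(c + 2)*(c + 6*sqrt(2))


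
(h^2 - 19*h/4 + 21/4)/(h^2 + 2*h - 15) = (h - 7/4)/(h + 5)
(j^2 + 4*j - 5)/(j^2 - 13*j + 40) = (j^2 + 4*j - 5)/(j^2 - 13*j + 40)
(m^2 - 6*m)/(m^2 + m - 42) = m/(m + 7)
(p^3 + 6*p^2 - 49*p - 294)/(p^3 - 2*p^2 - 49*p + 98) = (p + 6)/(p - 2)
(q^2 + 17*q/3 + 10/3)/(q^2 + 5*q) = (q + 2/3)/q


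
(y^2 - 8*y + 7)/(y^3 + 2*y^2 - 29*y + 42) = (y^2 - 8*y + 7)/(y^3 + 2*y^2 - 29*y + 42)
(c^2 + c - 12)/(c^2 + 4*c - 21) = (c + 4)/(c + 7)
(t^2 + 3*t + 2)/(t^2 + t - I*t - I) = (t + 2)/(t - I)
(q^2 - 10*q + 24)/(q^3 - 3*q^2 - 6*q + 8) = (q - 6)/(q^2 + q - 2)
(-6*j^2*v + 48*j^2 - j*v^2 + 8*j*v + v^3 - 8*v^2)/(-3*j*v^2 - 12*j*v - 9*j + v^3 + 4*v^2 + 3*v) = (2*j*v - 16*j + v^2 - 8*v)/(v^2 + 4*v + 3)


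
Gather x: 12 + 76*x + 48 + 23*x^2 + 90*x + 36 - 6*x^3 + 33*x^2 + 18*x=-6*x^3 + 56*x^2 + 184*x + 96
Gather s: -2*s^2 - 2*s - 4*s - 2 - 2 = -2*s^2 - 6*s - 4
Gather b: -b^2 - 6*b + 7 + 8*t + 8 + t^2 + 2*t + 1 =-b^2 - 6*b + t^2 + 10*t + 16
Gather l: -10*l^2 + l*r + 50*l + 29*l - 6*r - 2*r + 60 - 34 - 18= -10*l^2 + l*(r + 79) - 8*r + 8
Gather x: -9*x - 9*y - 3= -9*x - 9*y - 3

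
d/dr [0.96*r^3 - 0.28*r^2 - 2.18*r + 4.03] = 2.88*r^2 - 0.56*r - 2.18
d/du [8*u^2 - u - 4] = 16*u - 1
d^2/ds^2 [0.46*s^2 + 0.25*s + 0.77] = 0.920000000000000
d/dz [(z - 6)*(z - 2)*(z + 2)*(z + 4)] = 4*z^3 - 6*z^2 - 56*z + 8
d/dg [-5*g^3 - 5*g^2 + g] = -15*g^2 - 10*g + 1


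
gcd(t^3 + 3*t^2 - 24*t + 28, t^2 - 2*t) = t - 2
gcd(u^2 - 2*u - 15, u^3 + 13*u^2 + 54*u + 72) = u + 3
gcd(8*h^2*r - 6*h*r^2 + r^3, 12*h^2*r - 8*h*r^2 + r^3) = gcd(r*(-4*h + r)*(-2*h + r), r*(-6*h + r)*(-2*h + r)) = -2*h*r + r^2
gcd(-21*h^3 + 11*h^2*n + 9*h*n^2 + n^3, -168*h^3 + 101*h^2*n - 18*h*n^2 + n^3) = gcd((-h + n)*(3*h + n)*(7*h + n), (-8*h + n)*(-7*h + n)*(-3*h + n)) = 1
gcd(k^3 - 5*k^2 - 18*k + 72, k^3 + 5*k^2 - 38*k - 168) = k^2 - 2*k - 24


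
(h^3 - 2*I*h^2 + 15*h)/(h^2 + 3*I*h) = h - 5*I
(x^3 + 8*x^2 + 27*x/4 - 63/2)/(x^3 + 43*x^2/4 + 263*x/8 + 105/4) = 2*(2*x - 3)/(4*x + 5)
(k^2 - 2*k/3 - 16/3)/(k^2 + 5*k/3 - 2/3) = (3*k - 8)/(3*k - 1)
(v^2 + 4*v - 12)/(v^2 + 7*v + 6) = (v - 2)/(v + 1)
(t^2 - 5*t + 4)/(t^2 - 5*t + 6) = (t^2 - 5*t + 4)/(t^2 - 5*t + 6)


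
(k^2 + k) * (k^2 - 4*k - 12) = k^4 - 3*k^3 - 16*k^2 - 12*k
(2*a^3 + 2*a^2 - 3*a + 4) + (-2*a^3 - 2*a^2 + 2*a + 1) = 5 - a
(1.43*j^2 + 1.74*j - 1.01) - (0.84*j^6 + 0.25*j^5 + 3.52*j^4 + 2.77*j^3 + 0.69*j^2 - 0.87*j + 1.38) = -0.84*j^6 - 0.25*j^5 - 3.52*j^4 - 2.77*j^3 + 0.74*j^2 + 2.61*j - 2.39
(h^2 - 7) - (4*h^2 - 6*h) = -3*h^2 + 6*h - 7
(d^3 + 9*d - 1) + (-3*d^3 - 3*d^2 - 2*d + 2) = -2*d^3 - 3*d^2 + 7*d + 1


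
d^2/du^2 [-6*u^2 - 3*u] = -12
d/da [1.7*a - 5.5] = 1.70000000000000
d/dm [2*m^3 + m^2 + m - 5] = 6*m^2 + 2*m + 1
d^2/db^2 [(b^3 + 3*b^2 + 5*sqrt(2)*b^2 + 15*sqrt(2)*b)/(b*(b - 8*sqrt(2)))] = 26*(3*sqrt(2) + 16)/(b^3 - 24*sqrt(2)*b^2 + 384*b - 1024*sqrt(2))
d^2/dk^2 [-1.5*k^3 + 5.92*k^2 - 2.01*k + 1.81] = 11.84 - 9.0*k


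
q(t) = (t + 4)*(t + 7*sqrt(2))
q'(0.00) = 13.90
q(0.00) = 39.60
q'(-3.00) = 7.90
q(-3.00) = 6.90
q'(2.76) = 19.42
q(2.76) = 85.58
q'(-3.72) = 6.46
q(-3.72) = 1.73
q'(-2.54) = 8.82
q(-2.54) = 10.74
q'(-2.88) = 8.14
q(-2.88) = 7.86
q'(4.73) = 23.36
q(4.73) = 127.72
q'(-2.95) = 8.00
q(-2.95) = 7.30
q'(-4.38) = 5.14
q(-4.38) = -2.10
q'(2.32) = 18.54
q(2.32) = 77.23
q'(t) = 2*t + 4 + 7*sqrt(2)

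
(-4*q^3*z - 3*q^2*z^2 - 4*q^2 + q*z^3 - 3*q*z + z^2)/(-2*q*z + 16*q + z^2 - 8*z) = (4*q^3*z + 3*q^2*z^2 + 4*q^2 - q*z^3 + 3*q*z - z^2)/(2*q*z - 16*q - z^2 + 8*z)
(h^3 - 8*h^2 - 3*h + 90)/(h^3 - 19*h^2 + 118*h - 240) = (h + 3)/(h - 8)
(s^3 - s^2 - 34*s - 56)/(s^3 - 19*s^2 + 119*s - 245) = (s^2 + 6*s + 8)/(s^2 - 12*s + 35)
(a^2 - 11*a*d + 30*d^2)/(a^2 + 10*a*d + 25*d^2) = (a^2 - 11*a*d + 30*d^2)/(a^2 + 10*a*d + 25*d^2)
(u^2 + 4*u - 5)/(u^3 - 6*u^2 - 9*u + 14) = (u + 5)/(u^2 - 5*u - 14)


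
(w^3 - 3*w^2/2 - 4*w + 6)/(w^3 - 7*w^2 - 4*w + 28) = (w - 3/2)/(w - 7)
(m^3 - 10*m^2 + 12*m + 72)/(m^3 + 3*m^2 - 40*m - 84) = (m - 6)/(m + 7)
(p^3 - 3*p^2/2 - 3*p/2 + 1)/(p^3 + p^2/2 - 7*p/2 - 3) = (2*p - 1)/(2*p + 3)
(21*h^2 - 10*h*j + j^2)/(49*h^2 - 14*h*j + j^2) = (3*h - j)/(7*h - j)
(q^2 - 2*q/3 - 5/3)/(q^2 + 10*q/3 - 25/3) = (q + 1)/(q + 5)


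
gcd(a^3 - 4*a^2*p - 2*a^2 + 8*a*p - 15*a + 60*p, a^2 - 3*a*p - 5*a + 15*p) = a - 5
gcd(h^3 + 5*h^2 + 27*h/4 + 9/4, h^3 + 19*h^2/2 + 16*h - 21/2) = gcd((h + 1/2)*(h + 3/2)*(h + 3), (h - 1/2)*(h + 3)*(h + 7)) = h + 3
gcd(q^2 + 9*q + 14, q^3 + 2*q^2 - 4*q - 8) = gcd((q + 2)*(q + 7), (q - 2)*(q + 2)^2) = q + 2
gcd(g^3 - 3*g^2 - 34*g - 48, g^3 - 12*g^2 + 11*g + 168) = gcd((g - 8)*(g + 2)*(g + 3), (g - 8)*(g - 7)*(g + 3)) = g^2 - 5*g - 24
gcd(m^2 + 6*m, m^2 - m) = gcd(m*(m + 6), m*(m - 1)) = m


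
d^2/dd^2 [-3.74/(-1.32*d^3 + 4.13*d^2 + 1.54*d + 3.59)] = ((30.8924 - 29.6208*d)*(-1.32*d^3 + 4.13*d^2 + 1.54*d + 3.59) - 3.74*(-7.92*d^2 + 16.52*d + 3.08)*(-3.96*d^2 + 8.26*d + 1.54))/(-1.32*d^3 + 4.13*d^2 + 1.54*d + 3.59)^3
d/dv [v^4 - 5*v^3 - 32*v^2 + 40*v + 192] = 4*v^3 - 15*v^2 - 64*v + 40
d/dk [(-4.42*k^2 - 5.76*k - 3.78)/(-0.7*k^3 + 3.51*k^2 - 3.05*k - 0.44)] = (-3.094*k^4 - 8.064*k^3 + 25.7606*k^2 + 30.4252*k - 8.9946)/(0.49*k^6 - 4.914*k^5 + 16.5901*k^4 - 20.795*k^3 + 6.2137*k^2 + 2.684*k + 0.1936)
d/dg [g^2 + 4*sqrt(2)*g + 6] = 2*g + 4*sqrt(2)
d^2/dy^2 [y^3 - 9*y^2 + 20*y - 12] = 6*y - 18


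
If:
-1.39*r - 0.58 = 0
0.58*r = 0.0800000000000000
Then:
No Solution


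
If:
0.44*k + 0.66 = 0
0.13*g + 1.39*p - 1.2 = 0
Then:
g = 9.23076923076923 - 10.6923076923077*p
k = -1.50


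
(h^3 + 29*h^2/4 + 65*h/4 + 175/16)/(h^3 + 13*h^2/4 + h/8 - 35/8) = (8*h^2 + 38*h + 35)/(2*(4*h^2 + 3*h - 7))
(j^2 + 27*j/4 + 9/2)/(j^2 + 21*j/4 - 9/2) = (4*j + 3)/(4*j - 3)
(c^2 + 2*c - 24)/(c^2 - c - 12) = (c + 6)/(c + 3)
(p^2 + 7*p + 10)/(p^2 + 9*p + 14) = (p + 5)/(p + 7)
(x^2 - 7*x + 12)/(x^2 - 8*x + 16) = (x - 3)/(x - 4)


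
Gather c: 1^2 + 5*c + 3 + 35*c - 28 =40*c - 24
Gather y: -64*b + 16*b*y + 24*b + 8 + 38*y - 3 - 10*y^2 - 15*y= -40*b - 10*y^2 + y*(16*b + 23) + 5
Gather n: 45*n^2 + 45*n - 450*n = 45*n^2 - 405*n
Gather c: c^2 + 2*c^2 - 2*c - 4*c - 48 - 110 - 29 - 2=3*c^2 - 6*c - 189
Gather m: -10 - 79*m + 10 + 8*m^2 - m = 8*m^2 - 80*m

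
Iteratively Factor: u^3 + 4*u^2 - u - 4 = (u - 1)*(u^2 + 5*u + 4) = (u - 1)*(u + 4)*(u + 1)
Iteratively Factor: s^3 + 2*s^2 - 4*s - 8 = (s + 2)*(s^2 - 4) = (s + 2)^2*(s - 2)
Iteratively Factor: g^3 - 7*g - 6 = (g + 1)*(g^2 - g - 6) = (g - 3)*(g + 1)*(g + 2)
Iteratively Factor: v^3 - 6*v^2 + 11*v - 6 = (v - 3)*(v^2 - 3*v + 2) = (v - 3)*(v - 2)*(v - 1)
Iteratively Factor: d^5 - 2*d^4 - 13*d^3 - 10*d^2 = (d)*(d^4 - 2*d^3 - 13*d^2 - 10*d) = d^2*(d^3 - 2*d^2 - 13*d - 10) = d^2*(d + 1)*(d^2 - 3*d - 10) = d^2*(d - 5)*(d + 1)*(d + 2)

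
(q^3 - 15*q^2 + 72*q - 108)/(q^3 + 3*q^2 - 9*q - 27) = (q^2 - 12*q + 36)/(q^2 + 6*q + 9)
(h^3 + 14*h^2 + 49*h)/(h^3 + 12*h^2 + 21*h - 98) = h/(h - 2)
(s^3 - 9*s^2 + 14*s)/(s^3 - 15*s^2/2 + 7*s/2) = 2*(s - 2)/(2*s - 1)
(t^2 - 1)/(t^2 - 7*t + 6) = (t + 1)/(t - 6)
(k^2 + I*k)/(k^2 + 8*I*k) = (k + I)/(k + 8*I)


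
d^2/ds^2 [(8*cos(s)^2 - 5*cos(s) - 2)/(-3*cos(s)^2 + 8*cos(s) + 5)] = (-800*(1 - cos(s)^2)^2 - 147*cos(s)^5 - 360*cos(s)^3 - 1740*cos(s)^2 - 117*cos(s) + 1284)/(-3*cos(s)^2 + 8*cos(s) + 5)^3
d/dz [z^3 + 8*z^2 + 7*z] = 3*z^2 + 16*z + 7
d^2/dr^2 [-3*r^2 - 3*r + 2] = -6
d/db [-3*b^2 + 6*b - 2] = 6 - 6*b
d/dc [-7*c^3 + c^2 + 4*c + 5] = -21*c^2 + 2*c + 4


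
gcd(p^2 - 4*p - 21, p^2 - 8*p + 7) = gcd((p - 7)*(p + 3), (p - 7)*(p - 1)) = p - 7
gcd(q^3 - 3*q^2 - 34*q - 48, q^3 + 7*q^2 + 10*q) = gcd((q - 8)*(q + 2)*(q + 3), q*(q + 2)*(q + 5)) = q + 2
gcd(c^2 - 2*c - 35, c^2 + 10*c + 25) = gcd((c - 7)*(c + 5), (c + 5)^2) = c + 5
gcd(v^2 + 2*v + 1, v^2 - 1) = v + 1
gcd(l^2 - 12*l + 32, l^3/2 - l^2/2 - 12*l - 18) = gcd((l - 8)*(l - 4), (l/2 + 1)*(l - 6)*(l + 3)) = 1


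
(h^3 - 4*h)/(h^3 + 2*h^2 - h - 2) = h*(h - 2)/(h^2 - 1)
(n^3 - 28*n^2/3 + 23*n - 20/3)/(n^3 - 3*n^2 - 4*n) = (3*n^2 - 16*n + 5)/(3*n*(n + 1))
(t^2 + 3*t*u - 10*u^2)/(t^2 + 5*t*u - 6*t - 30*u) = (t - 2*u)/(t - 6)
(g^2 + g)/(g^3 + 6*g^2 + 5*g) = 1/(g + 5)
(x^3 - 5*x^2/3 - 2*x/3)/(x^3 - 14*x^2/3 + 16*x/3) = (3*x + 1)/(3*x - 8)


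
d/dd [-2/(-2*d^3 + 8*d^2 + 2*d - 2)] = (-3*d^2 + 8*d + 1)/(d^3 - 4*d^2 - d + 1)^2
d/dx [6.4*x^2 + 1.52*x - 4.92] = 12.8*x + 1.52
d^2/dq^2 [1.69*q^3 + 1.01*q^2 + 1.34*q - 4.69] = 10.14*q + 2.02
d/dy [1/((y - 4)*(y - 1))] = (5 - 2*y)/(y^4 - 10*y^3 + 33*y^2 - 40*y + 16)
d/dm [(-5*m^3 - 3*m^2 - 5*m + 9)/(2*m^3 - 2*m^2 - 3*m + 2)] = (16*m^4 + 50*m^3 - 85*m^2 + 24*m + 17)/(4*m^6 - 8*m^5 - 8*m^4 + 20*m^3 + m^2 - 12*m + 4)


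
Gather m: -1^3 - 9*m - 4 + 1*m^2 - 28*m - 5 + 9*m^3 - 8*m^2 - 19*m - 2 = 9*m^3 - 7*m^2 - 56*m - 12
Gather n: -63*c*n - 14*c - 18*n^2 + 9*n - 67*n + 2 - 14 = -14*c - 18*n^2 + n*(-63*c - 58) - 12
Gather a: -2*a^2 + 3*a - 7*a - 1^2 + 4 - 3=-2*a^2 - 4*a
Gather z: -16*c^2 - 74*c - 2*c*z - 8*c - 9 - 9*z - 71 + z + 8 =-16*c^2 - 82*c + z*(-2*c - 8) - 72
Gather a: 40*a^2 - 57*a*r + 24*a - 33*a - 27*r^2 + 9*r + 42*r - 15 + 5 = 40*a^2 + a*(-57*r - 9) - 27*r^2 + 51*r - 10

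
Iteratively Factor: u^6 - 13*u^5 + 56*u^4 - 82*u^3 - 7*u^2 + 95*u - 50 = (u - 5)*(u^5 - 8*u^4 + 16*u^3 - 2*u^2 - 17*u + 10) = (u - 5)*(u - 1)*(u^4 - 7*u^3 + 9*u^2 + 7*u - 10) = (u - 5)*(u - 1)^2*(u^3 - 6*u^2 + 3*u + 10) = (u - 5)*(u - 2)*(u - 1)^2*(u^2 - 4*u - 5) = (u - 5)^2*(u - 2)*(u - 1)^2*(u + 1)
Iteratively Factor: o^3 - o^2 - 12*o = (o)*(o^2 - o - 12) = o*(o + 3)*(o - 4)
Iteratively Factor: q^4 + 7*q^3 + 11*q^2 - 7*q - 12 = (q + 1)*(q^3 + 6*q^2 + 5*q - 12) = (q + 1)*(q + 3)*(q^2 + 3*q - 4) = (q - 1)*(q + 1)*(q + 3)*(q + 4)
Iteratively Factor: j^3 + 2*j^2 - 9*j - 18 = (j + 3)*(j^2 - j - 6) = (j - 3)*(j + 3)*(j + 2)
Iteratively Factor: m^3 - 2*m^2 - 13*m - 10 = (m - 5)*(m^2 + 3*m + 2) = (m - 5)*(m + 1)*(m + 2)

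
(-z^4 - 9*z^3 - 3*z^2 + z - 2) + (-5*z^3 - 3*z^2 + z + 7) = -z^4 - 14*z^3 - 6*z^2 + 2*z + 5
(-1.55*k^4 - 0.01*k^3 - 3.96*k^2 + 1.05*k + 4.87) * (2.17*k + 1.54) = -3.3635*k^5 - 2.4087*k^4 - 8.6086*k^3 - 3.8199*k^2 + 12.1849*k + 7.4998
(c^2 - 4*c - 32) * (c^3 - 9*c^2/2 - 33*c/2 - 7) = c^5 - 17*c^4/2 - 61*c^3/2 + 203*c^2 + 556*c + 224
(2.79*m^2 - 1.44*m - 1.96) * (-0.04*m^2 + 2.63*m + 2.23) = -0.1116*m^4 + 7.3953*m^3 + 2.5129*m^2 - 8.366*m - 4.3708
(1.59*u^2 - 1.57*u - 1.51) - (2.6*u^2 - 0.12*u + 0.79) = -1.01*u^2 - 1.45*u - 2.3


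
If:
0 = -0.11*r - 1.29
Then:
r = -11.73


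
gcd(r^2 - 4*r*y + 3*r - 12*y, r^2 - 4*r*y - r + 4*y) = -r + 4*y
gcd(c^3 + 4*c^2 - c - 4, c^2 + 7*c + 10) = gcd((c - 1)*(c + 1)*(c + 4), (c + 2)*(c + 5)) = 1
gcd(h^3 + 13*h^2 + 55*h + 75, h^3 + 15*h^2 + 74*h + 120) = h + 5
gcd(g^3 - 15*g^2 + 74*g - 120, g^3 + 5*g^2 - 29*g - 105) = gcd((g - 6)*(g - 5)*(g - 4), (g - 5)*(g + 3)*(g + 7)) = g - 5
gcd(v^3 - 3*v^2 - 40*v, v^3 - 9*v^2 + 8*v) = v^2 - 8*v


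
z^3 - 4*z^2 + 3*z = z*(z - 3)*(z - 1)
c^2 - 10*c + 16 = (c - 8)*(c - 2)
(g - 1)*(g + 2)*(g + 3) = g^3 + 4*g^2 + g - 6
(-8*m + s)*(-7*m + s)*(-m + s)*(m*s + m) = -56*m^4*s - 56*m^4 + 71*m^3*s^2 + 71*m^3*s - 16*m^2*s^3 - 16*m^2*s^2 + m*s^4 + m*s^3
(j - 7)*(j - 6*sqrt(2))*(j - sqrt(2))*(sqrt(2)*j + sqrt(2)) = sqrt(2)*j^4 - 14*j^3 - 6*sqrt(2)*j^3 + 5*sqrt(2)*j^2 + 84*j^2 - 72*sqrt(2)*j + 98*j - 84*sqrt(2)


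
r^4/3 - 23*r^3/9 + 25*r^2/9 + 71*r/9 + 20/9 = (r/3 + 1/3)*(r - 5)*(r - 4)*(r + 1/3)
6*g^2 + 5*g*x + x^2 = (2*g + x)*(3*g + x)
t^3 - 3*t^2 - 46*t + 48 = (t - 8)*(t - 1)*(t + 6)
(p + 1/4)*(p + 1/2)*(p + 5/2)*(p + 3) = p^4 + 25*p^3/4 + 47*p^2/4 + 101*p/16 + 15/16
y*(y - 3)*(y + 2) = y^3 - y^2 - 6*y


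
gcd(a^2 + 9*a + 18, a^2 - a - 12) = a + 3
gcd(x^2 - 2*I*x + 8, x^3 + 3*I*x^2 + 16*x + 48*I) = x - 4*I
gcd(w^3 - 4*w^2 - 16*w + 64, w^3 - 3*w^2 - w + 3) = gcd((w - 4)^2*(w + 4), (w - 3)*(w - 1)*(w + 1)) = 1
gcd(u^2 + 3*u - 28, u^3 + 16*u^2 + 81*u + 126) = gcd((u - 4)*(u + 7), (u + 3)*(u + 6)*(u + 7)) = u + 7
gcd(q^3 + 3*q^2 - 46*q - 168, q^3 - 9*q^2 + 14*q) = q - 7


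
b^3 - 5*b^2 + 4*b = b*(b - 4)*(b - 1)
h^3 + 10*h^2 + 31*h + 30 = (h + 2)*(h + 3)*(h + 5)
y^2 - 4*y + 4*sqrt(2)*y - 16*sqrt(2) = (y - 4)*(y + 4*sqrt(2))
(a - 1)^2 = a^2 - 2*a + 1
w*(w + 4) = w^2 + 4*w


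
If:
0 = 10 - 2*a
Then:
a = 5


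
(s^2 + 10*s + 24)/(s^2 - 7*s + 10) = (s^2 + 10*s + 24)/(s^2 - 7*s + 10)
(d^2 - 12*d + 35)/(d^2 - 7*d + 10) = (d - 7)/(d - 2)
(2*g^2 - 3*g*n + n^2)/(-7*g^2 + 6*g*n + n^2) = (-2*g + n)/(7*g + n)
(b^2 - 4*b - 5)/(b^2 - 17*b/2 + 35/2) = 2*(b + 1)/(2*b - 7)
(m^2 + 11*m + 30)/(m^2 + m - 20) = (m + 6)/(m - 4)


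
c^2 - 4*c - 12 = (c - 6)*(c + 2)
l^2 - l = l*(l - 1)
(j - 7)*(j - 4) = j^2 - 11*j + 28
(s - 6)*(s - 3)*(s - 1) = s^3 - 10*s^2 + 27*s - 18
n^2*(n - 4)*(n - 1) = n^4 - 5*n^3 + 4*n^2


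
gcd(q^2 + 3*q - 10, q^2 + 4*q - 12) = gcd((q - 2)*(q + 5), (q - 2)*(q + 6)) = q - 2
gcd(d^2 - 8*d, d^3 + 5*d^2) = d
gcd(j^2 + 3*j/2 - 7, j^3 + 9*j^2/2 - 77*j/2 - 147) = j + 7/2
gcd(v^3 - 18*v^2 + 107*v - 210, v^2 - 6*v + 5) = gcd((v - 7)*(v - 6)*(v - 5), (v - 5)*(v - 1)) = v - 5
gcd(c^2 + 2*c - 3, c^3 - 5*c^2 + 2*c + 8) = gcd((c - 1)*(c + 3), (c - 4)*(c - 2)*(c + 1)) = 1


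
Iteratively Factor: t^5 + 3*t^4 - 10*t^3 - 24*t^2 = (t + 2)*(t^4 + t^3 - 12*t^2) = (t + 2)*(t + 4)*(t^3 - 3*t^2) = (t - 3)*(t + 2)*(t + 4)*(t^2) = t*(t - 3)*(t + 2)*(t + 4)*(t)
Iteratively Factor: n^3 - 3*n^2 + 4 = (n + 1)*(n^2 - 4*n + 4) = (n - 2)*(n + 1)*(n - 2)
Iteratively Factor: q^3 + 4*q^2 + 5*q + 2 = (q + 2)*(q^2 + 2*q + 1) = (q + 1)*(q + 2)*(q + 1)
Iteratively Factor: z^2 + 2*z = (z + 2)*(z)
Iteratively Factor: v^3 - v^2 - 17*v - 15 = (v + 3)*(v^2 - 4*v - 5) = (v + 1)*(v + 3)*(v - 5)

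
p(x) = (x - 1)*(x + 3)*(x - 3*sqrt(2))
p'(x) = (x - 1)*(x + 3) + (x - 1)*(x - 3*sqrt(2)) + (x + 3)*(x - 3*sqrt(2)) = 3*x^2 - 6*sqrt(2)*x + 4*x - 6*sqrt(2) - 3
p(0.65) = 4.59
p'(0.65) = -13.13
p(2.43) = -14.07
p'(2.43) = -4.67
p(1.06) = -0.78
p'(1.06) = -12.87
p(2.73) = -14.99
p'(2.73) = -1.37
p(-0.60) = 18.60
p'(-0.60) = -7.71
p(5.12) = 29.35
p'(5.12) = 44.19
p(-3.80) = -30.88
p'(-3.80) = 48.88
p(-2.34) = 14.51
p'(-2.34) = 15.44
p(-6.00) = -215.10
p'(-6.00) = 123.43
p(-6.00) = -215.10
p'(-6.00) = 123.43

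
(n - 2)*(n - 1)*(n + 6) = n^3 + 3*n^2 - 16*n + 12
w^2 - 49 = (w - 7)*(w + 7)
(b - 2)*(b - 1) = b^2 - 3*b + 2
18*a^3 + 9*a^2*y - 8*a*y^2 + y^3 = (-6*a + y)*(-3*a + y)*(a + y)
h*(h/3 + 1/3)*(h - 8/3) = h^3/3 - 5*h^2/9 - 8*h/9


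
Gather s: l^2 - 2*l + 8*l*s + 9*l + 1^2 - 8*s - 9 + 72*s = l^2 + 7*l + s*(8*l + 64) - 8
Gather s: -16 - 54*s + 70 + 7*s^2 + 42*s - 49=7*s^2 - 12*s + 5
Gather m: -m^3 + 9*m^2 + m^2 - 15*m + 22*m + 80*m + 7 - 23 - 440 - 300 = -m^3 + 10*m^2 + 87*m - 756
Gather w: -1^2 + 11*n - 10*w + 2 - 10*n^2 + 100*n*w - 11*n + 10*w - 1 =-10*n^2 + 100*n*w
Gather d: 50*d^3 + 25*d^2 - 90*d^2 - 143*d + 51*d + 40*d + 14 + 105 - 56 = 50*d^3 - 65*d^2 - 52*d + 63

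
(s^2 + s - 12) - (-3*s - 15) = s^2 + 4*s + 3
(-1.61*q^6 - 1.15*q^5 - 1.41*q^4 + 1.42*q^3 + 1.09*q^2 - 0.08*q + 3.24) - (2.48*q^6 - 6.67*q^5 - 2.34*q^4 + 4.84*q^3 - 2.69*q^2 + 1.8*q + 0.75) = -4.09*q^6 + 5.52*q^5 + 0.93*q^4 - 3.42*q^3 + 3.78*q^2 - 1.88*q + 2.49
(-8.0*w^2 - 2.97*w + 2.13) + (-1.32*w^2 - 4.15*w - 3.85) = -9.32*w^2 - 7.12*w - 1.72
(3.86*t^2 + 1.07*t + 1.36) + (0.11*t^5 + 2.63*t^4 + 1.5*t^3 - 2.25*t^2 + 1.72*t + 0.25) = 0.11*t^5 + 2.63*t^4 + 1.5*t^3 + 1.61*t^2 + 2.79*t + 1.61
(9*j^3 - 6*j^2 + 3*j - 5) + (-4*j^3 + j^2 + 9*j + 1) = 5*j^3 - 5*j^2 + 12*j - 4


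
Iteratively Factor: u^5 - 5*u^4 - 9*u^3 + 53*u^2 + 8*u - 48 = (u + 1)*(u^4 - 6*u^3 - 3*u^2 + 56*u - 48) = (u - 4)*(u + 1)*(u^3 - 2*u^2 - 11*u + 12) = (u - 4)^2*(u + 1)*(u^2 + 2*u - 3) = (u - 4)^2*(u - 1)*(u + 1)*(u + 3)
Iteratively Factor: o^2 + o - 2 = (o + 2)*(o - 1)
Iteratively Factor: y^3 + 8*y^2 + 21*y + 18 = (y + 2)*(y^2 + 6*y + 9) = (y + 2)*(y + 3)*(y + 3)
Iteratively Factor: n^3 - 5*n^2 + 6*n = (n - 3)*(n^2 - 2*n) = (n - 3)*(n - 2)*(n)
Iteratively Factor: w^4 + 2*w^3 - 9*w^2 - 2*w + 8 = (w - 2)*(w^3 + 4*w^2 - w - 4) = (w - 2)*(w + 4)*(w^2 - 1) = (w - 2)*(w - 1)*(w + 4)*(w + 1)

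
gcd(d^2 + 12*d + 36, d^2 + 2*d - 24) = d + 6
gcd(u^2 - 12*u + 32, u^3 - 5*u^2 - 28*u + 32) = u - 8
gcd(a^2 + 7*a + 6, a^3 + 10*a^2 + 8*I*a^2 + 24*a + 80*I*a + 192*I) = a + 6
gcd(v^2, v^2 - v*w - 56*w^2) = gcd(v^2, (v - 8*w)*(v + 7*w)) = 1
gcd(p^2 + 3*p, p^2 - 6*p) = p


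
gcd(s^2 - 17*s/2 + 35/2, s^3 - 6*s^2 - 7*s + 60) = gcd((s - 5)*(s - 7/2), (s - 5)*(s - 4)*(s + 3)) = s - 5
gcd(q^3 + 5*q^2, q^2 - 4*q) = q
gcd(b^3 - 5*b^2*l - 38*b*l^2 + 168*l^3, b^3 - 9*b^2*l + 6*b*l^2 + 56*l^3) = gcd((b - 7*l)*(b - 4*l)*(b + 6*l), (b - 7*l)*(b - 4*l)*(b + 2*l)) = b^2 - 11*b*l + 28*l^2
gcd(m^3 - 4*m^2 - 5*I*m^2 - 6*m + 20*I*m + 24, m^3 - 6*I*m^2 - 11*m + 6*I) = m^2 - 5*I*m - 6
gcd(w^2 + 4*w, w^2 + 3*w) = w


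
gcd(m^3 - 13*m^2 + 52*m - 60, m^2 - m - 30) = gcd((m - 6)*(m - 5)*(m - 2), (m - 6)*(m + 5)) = m - 6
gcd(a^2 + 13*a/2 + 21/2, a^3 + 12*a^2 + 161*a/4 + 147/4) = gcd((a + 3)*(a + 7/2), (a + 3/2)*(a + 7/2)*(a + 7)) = a + 7/2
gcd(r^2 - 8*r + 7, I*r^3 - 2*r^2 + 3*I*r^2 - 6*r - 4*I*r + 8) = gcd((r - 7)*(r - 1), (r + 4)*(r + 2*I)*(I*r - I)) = r - 1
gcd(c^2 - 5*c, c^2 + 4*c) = c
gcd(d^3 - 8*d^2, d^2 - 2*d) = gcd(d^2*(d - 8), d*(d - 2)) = d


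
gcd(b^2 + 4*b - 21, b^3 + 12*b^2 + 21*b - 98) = b + 7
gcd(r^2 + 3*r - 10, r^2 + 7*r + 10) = r + 5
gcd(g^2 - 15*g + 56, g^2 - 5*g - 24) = g - 8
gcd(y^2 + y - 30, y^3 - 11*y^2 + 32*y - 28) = 1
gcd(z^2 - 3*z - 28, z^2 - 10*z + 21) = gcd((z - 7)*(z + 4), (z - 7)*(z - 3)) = z - 7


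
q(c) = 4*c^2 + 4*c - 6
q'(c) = 8*c + 4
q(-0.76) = -6.73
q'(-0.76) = -2.08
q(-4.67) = 62.56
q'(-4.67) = -33.36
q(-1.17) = -5.20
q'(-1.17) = -5.36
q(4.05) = 75.81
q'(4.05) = 36.40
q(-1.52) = -2.84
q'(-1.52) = -8.16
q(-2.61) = 10.81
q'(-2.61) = -16.88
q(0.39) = -3.83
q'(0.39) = 7.12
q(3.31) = 51.06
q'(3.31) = 30.48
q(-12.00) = 522.00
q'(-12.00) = -92.00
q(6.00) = 162.00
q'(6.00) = 52.00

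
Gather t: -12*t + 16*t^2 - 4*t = 16*t^2 - 16*t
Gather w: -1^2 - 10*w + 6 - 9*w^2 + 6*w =-9*w^2 - 4*w + 5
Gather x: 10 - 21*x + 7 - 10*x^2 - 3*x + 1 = -10*x^2 - 24*x + 18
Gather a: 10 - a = 10 - a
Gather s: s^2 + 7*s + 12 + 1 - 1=s^2 + 7*s + 12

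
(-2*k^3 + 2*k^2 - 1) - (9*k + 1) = -2*k^3 + 2*k^2 - 9*k - 2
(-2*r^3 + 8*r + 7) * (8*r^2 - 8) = -16*r^5 + 80*r^3 + 56*r^2 - 64*r - 56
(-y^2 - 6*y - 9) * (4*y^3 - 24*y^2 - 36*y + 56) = -4*y^5 + 144*y^3 + 376*y^2 - 12*y - 504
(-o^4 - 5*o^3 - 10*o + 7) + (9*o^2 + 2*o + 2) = -o^4 - 5*o^3 + 9*o^2 - 8*o + 9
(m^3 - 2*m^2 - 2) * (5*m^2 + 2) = 5*m^5 - 10*m^4 + 2*m^3 - 14*m^2 - 4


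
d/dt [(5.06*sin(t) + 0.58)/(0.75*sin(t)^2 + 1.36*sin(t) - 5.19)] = (-0.869999999999999*sin(t) + 1.8975*cos(2*t) - 28.9477)*cos(t)/(0.75*sin(t)^2 + 1.36*sin(t) - 5.19)^2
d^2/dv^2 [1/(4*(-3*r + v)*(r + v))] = (-(r + v)^2 + (r + v)*(3*r - v) - (3*r - v)^2)/(2*(r + v)^3*(3*r - v)^3)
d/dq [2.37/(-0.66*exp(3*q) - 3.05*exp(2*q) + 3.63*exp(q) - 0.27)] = (4.6926*exp(2*q) + 14.457*exp(q) - 8.6031)*exp(q)/(0.66*exp(3*q) + 3.05*exp(2*q) - 3.63*exp(q) + 0.27)^2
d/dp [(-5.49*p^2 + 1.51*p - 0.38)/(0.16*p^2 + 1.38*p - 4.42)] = (-7.8178*p^2 + 48.6532*p - 6.1498)/(0.0256*p^4 + 0.4416*p^3 + 0.49*p^2 - 12.1992*p + 19.5364)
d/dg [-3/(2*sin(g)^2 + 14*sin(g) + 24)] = 3*(2*sin(g) + 7)*cos(g)/(2*(sin(g)^2 + 7*sin(g) + 12)^2)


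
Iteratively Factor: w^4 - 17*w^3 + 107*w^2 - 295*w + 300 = (w - 5)*(w^3 - 12*w^2 + 47*w - 60) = (w - 5)*(w - 4)*(w^2 - 8*w + 15) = (w - 5)*(w - 4)*(w - 3)*(w - 5)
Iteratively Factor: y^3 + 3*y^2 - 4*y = (y - 1)*(y^2 + 4*y) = (y - 1)*(y + 4)*(y)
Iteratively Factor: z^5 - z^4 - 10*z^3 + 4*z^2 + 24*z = (z)*(z^4 - z^3 - 10*z^2 + 4*z + 24) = z*(z + 2)*(z^3 - 3*z^2 - 4*z + 12) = z*(z + 2)^2*(z^2 - 5*z + 6) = z*(z - 3)*(z + 2)^2*(z - 2)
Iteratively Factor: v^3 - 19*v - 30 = (v + 2)*(v^2 - 2*v - 15) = (v + 2)*(v + 3)*(v - 5)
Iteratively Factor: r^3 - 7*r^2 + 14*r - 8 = (r - 2)*(r^2 - 5*r + 4) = (r - 2)*(r - 1)*(r - 4)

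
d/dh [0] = 0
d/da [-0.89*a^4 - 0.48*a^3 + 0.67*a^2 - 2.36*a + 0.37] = -3.56*a^3 - 1.44*a^2 + 1.34*a - 2.36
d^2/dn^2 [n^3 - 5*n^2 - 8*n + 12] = 6*n - 10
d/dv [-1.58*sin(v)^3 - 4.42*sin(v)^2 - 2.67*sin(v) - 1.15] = (-8.84*sin(v) + 2.37*cos(2*v) - 5.04)*cos(v)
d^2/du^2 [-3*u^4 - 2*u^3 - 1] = 12*u*(-3*u - 1)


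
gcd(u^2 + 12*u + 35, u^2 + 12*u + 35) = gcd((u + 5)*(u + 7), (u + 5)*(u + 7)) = u^2 + 12*u + 35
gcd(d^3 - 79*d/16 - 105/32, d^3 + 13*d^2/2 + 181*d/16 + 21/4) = d^2 + 5*d/2 + 21/16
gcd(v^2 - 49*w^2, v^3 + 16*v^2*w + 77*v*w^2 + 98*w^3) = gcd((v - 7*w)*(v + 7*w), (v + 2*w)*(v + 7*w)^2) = v + 7*w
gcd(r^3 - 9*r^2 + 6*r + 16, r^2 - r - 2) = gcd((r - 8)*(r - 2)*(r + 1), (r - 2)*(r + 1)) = r^2 - r - 2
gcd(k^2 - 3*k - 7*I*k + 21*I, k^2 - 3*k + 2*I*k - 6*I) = k - 3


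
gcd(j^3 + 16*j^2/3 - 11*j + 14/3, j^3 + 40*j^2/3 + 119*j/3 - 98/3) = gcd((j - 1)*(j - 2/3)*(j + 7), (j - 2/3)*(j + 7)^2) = j^2 + 19*j/3 - 14/3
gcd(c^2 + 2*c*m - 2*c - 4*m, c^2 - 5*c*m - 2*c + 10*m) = c - 2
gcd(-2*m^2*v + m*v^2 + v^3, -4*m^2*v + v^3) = 2*m*v + v^2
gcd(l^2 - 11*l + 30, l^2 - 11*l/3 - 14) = l - 6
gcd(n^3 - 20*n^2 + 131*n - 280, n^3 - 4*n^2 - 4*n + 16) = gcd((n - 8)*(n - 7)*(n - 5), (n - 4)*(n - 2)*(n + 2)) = 1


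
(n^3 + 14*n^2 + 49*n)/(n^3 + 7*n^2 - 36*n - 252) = n*(n + 7)/(n^2 - 36)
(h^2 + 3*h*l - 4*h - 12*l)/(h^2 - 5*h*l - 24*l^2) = (h - 4)/(h - 8*l)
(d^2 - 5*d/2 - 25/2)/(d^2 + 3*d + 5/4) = 2*(d - 5)/(2*d + 1)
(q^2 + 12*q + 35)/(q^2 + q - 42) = (q + 5)/(q - 6)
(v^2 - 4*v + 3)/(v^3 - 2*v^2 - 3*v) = (v - 1)/(v*(v + 1))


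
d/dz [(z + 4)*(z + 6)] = 2*z + 10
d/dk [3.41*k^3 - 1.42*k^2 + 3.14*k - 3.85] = 10.23*k^2 - 2.84*k + 3.14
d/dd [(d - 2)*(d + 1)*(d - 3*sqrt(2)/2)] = 3*d^2 - 3*sqrt(2)*d - 2*d - 2 + 3*sqrt(2)/2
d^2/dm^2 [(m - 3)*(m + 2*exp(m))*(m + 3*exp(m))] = 5*m^2*exp(m) + 24*m*exp(2*m) + 5*m*exp(m) + 6*m - 48*exp(2*m) - 20*exp(m) - 6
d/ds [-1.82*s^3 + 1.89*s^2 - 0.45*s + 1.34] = -5.46*s^2 + 3.78*s - 0.45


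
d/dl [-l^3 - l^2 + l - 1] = -3*l^2 - 2*l + 1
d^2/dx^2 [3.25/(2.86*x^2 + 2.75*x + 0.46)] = (-53.1674*x^2 - 51.1225*x + 3.25*(5.72*x + 2.75)*(11.44*x + 5.5) - 8.5514)/(2.86*x^2 + 2.75*x + 0.46)^3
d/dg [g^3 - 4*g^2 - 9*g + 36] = 3*g^2 - 8*g - 9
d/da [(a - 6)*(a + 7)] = 2*a + 1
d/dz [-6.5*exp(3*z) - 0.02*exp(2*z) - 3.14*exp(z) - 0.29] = (-19.5*exp(2*z) - 0.04*exp(z) - 3.14)*exp(z)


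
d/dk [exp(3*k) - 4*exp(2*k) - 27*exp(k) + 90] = (3*exp(2*k) - 8*exp(k) - 27)*exp(k)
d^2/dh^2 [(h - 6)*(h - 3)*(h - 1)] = 6*h - 20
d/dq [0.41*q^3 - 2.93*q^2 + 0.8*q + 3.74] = 1.23*q^2 - 5.86*q + 0.8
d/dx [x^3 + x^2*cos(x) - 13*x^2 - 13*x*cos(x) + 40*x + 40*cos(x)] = -x^2*sin(x) + 3*x^2 + 13*x*sin(x) + 2*x*cos(x) - 26*x - 40*sin(x) - 13*cos(x) + 40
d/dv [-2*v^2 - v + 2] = -4*v - 1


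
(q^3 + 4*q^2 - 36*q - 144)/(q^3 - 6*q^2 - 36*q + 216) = (q + 4)/(q - 6)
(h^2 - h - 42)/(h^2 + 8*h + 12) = (h - 7)/(h + 2)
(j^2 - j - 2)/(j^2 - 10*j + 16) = (j + 1)/(j - 8)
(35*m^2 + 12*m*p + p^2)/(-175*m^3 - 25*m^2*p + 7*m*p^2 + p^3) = 1/(-5*m + p)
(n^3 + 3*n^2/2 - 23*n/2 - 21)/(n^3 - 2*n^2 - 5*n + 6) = (2*n^2 - n - 21)/(2*(n^2 - 4*n + 3))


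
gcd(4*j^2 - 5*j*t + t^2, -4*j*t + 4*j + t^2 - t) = -4*j + t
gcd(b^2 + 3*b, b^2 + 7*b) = b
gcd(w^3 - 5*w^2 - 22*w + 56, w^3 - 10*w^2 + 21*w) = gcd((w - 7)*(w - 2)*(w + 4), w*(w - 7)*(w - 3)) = w - 7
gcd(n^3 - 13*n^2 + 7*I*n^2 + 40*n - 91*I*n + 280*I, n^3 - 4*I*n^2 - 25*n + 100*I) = n - 5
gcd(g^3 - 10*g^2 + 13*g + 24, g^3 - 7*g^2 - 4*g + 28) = 1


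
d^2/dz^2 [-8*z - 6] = 0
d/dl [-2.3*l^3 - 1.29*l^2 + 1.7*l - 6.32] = -6.9*l^2 - 2.58*l + 1.7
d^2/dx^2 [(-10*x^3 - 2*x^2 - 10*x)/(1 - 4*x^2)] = 4*(100*x^3 + 12*x^2 + 75*x + 1)/(64*x^6 - 48*x^4 + 12*x^2 - 1)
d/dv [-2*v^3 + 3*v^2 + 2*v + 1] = -6*v^2 + 6*v + 2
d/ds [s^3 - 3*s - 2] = 3*s^2 - 3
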